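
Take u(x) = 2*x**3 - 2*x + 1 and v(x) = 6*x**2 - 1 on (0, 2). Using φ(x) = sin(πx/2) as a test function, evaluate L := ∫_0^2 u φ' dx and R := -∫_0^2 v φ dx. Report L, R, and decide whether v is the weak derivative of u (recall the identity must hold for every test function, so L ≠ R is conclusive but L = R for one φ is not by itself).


LHS = -40/π + 192/π^3, RHS = -44/π + 192/π^3. No, v is not the weak derivative of u.

u(x) = 2*x**3 - 2*x + 1, classical derivative u'(x) = 6*x**2 - 2.
φ(x) = sin(πx/2), so φ'(x) = π*cos(π*x/2)/2.
Note φ(0) = φ(2) = 0, so the boundary term u·φ vanishes.
LHS = ∫_0^2 u(x) φ'(x) dx = ∫_0^2 (π*x^3*cos(π*x/2) - π*x*cos(π*x/2) + π*cos(π*x/2)/2) dx. Term by term:
  ∫_0^2 π*cos(π*x/2)/2 dx = 0;  ∫_0^2 π*x^3*cos(π*x/2) dx = -48/π + 192/π^3;  ∫_0^2 -π*x*cos(π*x/2) dx = 8/π.
Sum: 0 + -48/π + 192/π^3 + 8/π = -40/π + 192/π^3.
So LHS = -40/π + 192/π^3.
∫_0^2 v(x) φ(x) dx = ∫_0^2 (6*x^2*sin(π*x/2) - sin(π*x/2)) dx. Term by term:
  ∫_0^2 -sin(π*x/2) dx = -4/π;  ∫_0^2 6*x^2*sin(π*x/2) dx = -192/π^3 + 48/π.
Sum: -4/π + -192/π^3 + 48/π = -192/π^3 + 44/π.
So RHS = -∫_0^2 v(x) φ(x) dx = -44/π + 192/π^3.
LHS − RHS = 4/π ≠ 0, so the identity fails.
(For a valid weak derivative the identity must hold for EVERY test function, in particular this one. The failure shows v is NOT the weak derivative of u.)
Correct weak derivative would be u'(x) = 6*x**2 - 2.


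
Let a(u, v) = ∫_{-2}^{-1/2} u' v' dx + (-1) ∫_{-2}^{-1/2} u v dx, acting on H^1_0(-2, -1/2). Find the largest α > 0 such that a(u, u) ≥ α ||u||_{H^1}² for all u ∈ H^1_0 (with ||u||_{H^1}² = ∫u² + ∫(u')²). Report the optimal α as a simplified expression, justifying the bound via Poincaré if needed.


α = (-9 + 4*π^2)/(9 + 4*π^2)

Coercivity of a(·,·) on H^1_0(-2, -1/2) means a(u, u) ≥ α ||u||_{H^1}² for every u ∈ H^1_0.
The interval has length L = 3/2, and Poincaré/coercivity depend only on L. Here a(u, u) = ∫(u')² + (-1)·∫u².
Here c = -1 < 0 with |c| < (π/L)² = 4*π^2/9, so coercivity still holds. The condition a(u,u) ≥ α||u||_{H^1}² reads (1−α)∫(u')² ≥ (α−c)∫u². Any admissible α is ≤ 1 (rapidly oscillating u have ∫u²/∫(u')² → 0), and α = 1 would force 0 ≥ (1−c)∫u², impossible since c < 1; so 1−α > 0. By the sharp Poincaré inequality on H^1_0 of an interval of length L, ∫(u')² ≥ (π/L)²∫u² with equality for the first sine mode sin(π(x−x₀)/L) (x₀ the left endpoint), so the inequality holds for all u iff (1−α)(π/L)² ≥ α − c, i.e. α ≤ ((π/L)² + c)/((π/L)² + 1) = (1 + c(L/π)²)/(1 + (L/π)²). (Direct route, valid since c ≤ 0: Poincaré gives c∫u² ≥ c(L/π)²∫(u')², so a(u,u) ≥ (1 + c(L/π)²)∫(u')², while ||u||_{H^1}² ≤ (1 + (L/π)²)∫(u')²; dividing yields the same α.) With (π/L)² = 4*π^2/9 and c = -1, the largest admissible constant is α = ((π/L)² + c)/((π/L)² + 1).
Simplifying, α = (-9 + 4*π^2)/(9 + 4*π^2).


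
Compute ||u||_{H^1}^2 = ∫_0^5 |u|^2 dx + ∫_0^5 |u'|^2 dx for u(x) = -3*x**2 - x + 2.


||u||_{H^1}^2 = 46375/6

The H^1 norm (squared) on an interval (0, L) is
  ||u||_{H^1}^2 = ∫_0^L u(x)^2 dx + ∫_0^L u'(x)^2 dx.
Compute u'(x) = -6*x - 1.
Then u(x)^2 = 9*x**4 + 6*x**3 - 11*x**2 - 4*x + 4 and u'(x)^2 = 36*x**2 + 12*x + 1.
Integrate each monomial from 0 to 5 using ∫_0^5 c·x^n dx = c·5^(n+1)/(n+1):
  ∫_0^5 u(x)^2 dx = ∫_0^5 (9*x^4 + 6*x^3 - 11*x^2 - 4*x + 4) dx. Term by term:
    ∫_0^5 9*x^4 dx = 5625;  ∫_0^5 6*x^3 dx = 1875/2;  ∫_0^5 -11*x^2 dx = -1375/3;
    ∫_0^5 -4*x dx = -50;  ∫_0^5 4 dx = 20.
  Sum: 5625 + 1875/2 − 1375/3 − 50 + 20 = 36445/6.
  ∫_0^5 u'(x)^2 dx = ∫_0^5 (36*x^2 + 12*x + 1) dx. Term by term:
    ∫_0^5 36*x^2 dx = 1500;  ∫_0^5 12*x dx = 150;  ∫_0^5 1 dx = 5.
  Sum: 1500 + 150 + 5 = 1655.
Adding: ||u||_{H^1}^2 = 36445/6 + 1655 = 46375/6.


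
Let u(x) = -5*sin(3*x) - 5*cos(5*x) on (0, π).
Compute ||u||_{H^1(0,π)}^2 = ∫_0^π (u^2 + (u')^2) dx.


||u||_{H^1(0,π)}^2 = 450*π

u'(x) = 25*sin(5*x) - 15*cos(3*x).
Expand u² and (u')² and integrate term by term on (0, π), using: for integers n ≥ 1, ∫_0^π sin²(nx) dx = ∫_0^π cos²(nx) dx = π/2; for n ≠ n', ∫_0^π sin(nx)sin(n'x) dx = ∫_0^π cos(nx)cos(n'x) dx = 0; and by product-to-sum, ∫_0^π sin(nx)cos(n'x) dx = ½∫_0^π [sin((n+n')x) + sin((n−n')x)] dx, which is 0 when n+n' is even and 2n/(n²−n'²) when n+n' is odd (it need not vanish on (0, π)).
  u² squared terms: (-5)²·∫cos(5x)² dx = 25·π/2 = 25*π/2;  (-5)²·∫sin(3x)² dx = 25·π/2 = 25*π/2.
  u² cross terms: 2·(-5)·(-5)·∫cos(5x)·sin(3x) dx = 50·(0) = 0.
  So ∫_0^π u² dx = 25*π/2 + 25*π/2 + 0 = 25*π.
  (u')² squared terms: (-15)²·∫cos(3x)² dx = 225·π/2 = 225*π/2;  (25)²·∫sin(5x)² dx = 625·π/2 = 625*π/2.
  (u')² cross terms: 2·(-15)·(25)·∫cos(3x)·sin(5x) dx = -750·(0) = 0.
  So ∫_0^π (u')² dx = 225*π/2 + 625*π/2 + 0 = 425*π.
||u||_{H^1}^2 = (25*π) + (425*π) = 450*π.


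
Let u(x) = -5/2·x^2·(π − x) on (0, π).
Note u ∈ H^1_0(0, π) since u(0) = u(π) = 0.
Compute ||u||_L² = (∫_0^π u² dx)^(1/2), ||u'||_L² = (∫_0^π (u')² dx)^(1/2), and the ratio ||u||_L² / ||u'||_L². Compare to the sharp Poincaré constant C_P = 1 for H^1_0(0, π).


||u||_L² / ||u'||_L² = sqrt(14)*π/14 < C_P = 1.

u(x) = -5/2·x^2·(π − x), so u'(x) = 5*x*(3*x - 2*π)/2.
u(x) = -5/2·x^2·(π − x) vanishes at x = 0 and x = π, so u ∈ H^1_0(0, π). Differentiate via the product rule and integrate the resulting polynomials term by term.
  ∫_0^π u² dx = ∫_0^π (25*x^6/4 - 25*π*x^5/2 + 25*π^2*x^4/4) dx. Term by term:
    ∫_0^π 25*x^6/4 dx = 25*π^7/28;  ∫_0^π -25*π*x^5/2 dx = -25*π^7/12;  ∫_0^π 25*π^2*x^4/4 dx = 5*π^7/4.
  Sum: 25*π^7/28 − 25*π^7/12 + 5*π^7/4 = 5*π^7/84.
  ∫_0^π (u')² dx = ∫_0^π (225*x^4/4 - 75*π*x^3 + 25*π^2*x^2) dx. Term by term:
    ∫_0^π 225*x^4/4 dx = 45*π^5/4;  ∫_0^π -75*π*x^3 dx = -75*π^5/4;  ∫_0^π 25*π^2*x^2 dx = 25*π^5/3.
  Sum: 45*π^5/4 − 75*π^5/4 + 25*π^5/3 = 5*π^5/6.
∫_0^π u² dx = 5*π^7/84, so ||u||_L² = sqrt(105)*π^(7/2)/42.
∫_0^π (u')² dx = 5*π^5/6, so ||u'||_L² = sqrt(30)*π^(5/2)/6.
Ratio ||u||_L² / ||u'||_L² = sqrt(14)*π/14.
Sharp Poincaré constant on H^1_0(0, π) is C_P = L/π = 1, achieved by sin(x).
A polynomial bump cannot attain the sharp Poincaré constant (only the first sine eigenfunction does), so the ratio is strictly less than C_P, consistent with ||u||_L² ≤ C_P ||u'||_L².


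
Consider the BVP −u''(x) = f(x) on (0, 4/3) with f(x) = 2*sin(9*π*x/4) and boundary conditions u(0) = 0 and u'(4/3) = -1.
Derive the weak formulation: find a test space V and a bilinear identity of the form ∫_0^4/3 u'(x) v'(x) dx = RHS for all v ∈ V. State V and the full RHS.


V = {v ∈ H^1(0, 4/3) : v(0) = 0} (test functions vanish at x = 0 where u is specified); weak form: ∫_0^4/3 u'v' dx = ∫_0^4/3 (2*sin(9*π*x/4)) v dx − v(4/3) for all v ∈ V.

Multiply both sides by a test function v and integrate from 0 to 4/3:
  ∫_0^4/3 −u''(x) v(x) dx = ∫_0^4/3 f(x) v(x) dx.
Integrate the LHS by parts once:
  ∫_0^4/3 −u'' v dx = −[u'(x) v(x)]_0^4/3 + ∫_0^4/3 u'(x) v'(x) dx.
Thus ∫_0^4/3 u'(x) v'(x) dx = ∫_0^4/3 f(x) v(x) dx + [u'(x) v(x)]_0^4/3.
Choose V so that boundary terms are either known or forced to vanish.
Mixed BC: u(0) = 0 (Dirichlet) and u'(4/3) = -1 (Neumann). Define V = {v ∈ H^1(0, 4/3) : v(0) = 0}. Then [u' v]_0^4/3 = u'(4/3)·v(4/3) − u'(0)·0 = − v(4/3).
Weak formulation: find u (satisfying any essential BC) such that ∫_0^4/3 u'(x) v'(x) dx = ∫_0^4/3 f v dx − v(4/3) for all v ∈ V (Dirichlet at 0 absorbed into V; Neumann datum at x = 4/3 contributes the boundary term).
Substituting f(x) = 2*sin(9*π*x/4), the right-hand side is ∫_0^4/3 (2*sin(9*π*x/4)) v dx − v(4/3).


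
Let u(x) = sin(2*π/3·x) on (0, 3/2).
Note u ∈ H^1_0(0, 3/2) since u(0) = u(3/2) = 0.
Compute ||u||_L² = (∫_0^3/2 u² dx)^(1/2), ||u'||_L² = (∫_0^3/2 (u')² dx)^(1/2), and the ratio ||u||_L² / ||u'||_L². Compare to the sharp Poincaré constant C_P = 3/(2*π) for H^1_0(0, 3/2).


||u||_L² / ||u'||_L² = 3/(2*π) = C_P.

u(x) = sin(2*π/3·x), so u'(x) = 2*π*cos(2*π*x/3)/3.
Writing u(x) = A·sin(kπx/L) with A = 1 and k = 1, use ∫_0^L sin²(kπx/L) dx = L/2 and ∫_0^L cos²(kπx/L) dx = L/2.
u² = 1·sin²(2*π/3·x) and (u')² = 4*π^2/9·cos²(2*π/3·x), and each of sin², cos² integrates to L/2 = 3/4 over (0, 3/2).
∫_0^3/2 u² dx = 3/4, so ||u||_L² = sqrt(3)/2.
∫_0^3/2 (u')² dx = π^2/3, so ||u'||_L² = sqrt(3)*π/3.
Ratio ||u||_L² / ||u'||_L² = 3/(2*π).
Sharp Poincaré constant on H^1_0(0, 3/2) is C_P = L/π = 3/(2*π), achieved by sin(2*π/3·x).
This is the k = 1 eigenfunction (up to amplitude), so the ratio equals the sharp Poincaré constant exactly.


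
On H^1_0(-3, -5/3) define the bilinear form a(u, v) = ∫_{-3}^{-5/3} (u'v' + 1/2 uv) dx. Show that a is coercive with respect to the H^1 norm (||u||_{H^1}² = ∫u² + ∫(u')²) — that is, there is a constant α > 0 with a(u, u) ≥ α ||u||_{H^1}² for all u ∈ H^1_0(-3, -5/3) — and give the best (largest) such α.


α = (8 + 9*π^2)/(16 + 9*π^2)

Coercivity of a(·,·) on H^1_0(-3, -5/3) means a(u, u) ≥ α ||u||_{H^1}² for every u ∈ H^1_0.
The interval has length L = 4/3, and Poincaré/coercivity depend only on L. Here a(u, u) = ∫(u')² + (1/2)·∫u².
Here 0 < c = 1/2 < 1. The condition a(u,u) ≥ α||u||_{H^1}² reads (1−α)∫(u')² ≥ (α−c)∫u². Any admissible α is ≤ 1 (rapidly oscillating u have ∫u²/∫(u')² → 0), and α = 1 would force 0 ≥ (1−c)∫u², impossible since c < 1; so 1−α > 0. By the sharp Poincaré inequality on H^1_0 of an interval of length L, ∫(u')² ≥ (π/L)²∫u² with equality for the first sine mode sin(π(x−x₀)/L) (x₀ the left endpoint), so the inequality holds for all u iff (1−α)(π/L)² ≥ α − c, i.e. α ≤ ((π/L)² + c)/((π/L)² + 1) = (1 + c(L/π)²)/(1 + (L/π)²). With (π/L)² = 9*π^2/16 and c = 1/2, the largest admissible constant is α = ((π/L)² + c)/((π/L)² + 1).
Simplifying, α = (8 + 9*π^2)/(16 + 9*π^2).


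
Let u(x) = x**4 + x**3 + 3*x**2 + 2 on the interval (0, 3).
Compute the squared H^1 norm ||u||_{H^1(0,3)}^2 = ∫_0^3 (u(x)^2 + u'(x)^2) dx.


||u||_{H^1}^2 = 540795/28

The H^1 norm (squared) on an interval (0, L) is
  ||u||_{H^1}^2 = ∫_0^L u(x)^2 dx + ∫_0^L u'(x)^2 dx.
Compute u'(x) = 4*x**3 + 3*x**2 + 6*x.
Then u(x)^2 = x**8 + 2*x**7 + 7*x**6 + 6*x**5 + 13*x**4 + 4*x**3 + 12*x**2 + 4 and u'(x)^2 = 16*x**6 + 24*x**5 + 57*x**4 + 36*x**3 + 36*x**2.
Integrate each monomial from 0 to 3 using ∫_0^3 c·x^n dx = c·3^(n+1)/(n+1):
  ∫_0^3 u(x)^2 dx = ∫_0^3 (x^8 + 2*x^7 + 7*x^6 + 6*x^5 + 13*x^4 + 4*x^3 + 12*x^2 + 4) dx. Term by term:
    ∫_0^3 x^8 dx = 2187;  ∫_0^3 2*x^7 dx = 6561/4;  ∫_0^3 7*x^6 dx = 2187;
    ∫_0^3 6*x^5 dx = 729;  ∫_0^3 13*x^4 dx = 3159/5;  ∫_0^3 4*x^3 dx = 81;
    ∫_0^3 12*x^2 dx = 108;  ∫_0^3 4 dx = 12.
  Sum: 2187 + 6561/4 + 2187 + 729 + 3159/5 + 81 + 108 + 12 = 151521/20.
  ∫_0^3 u'(x)^2 dx = ∫_0^3 (16*x^6 + 24*x^5 + 57*x^4 + 36*x^3 + 36*x^2) dx. Term by term:
    ∫_0^3 16*x^6 dx = 34992/7;  ∫_0^3 24*x^5 dx = 2916;  ∫_0^3 57*x^4 dx = 13851/5;
    ∫_0^3 36*x^3 dx = 729;  ∫_0^3 36*x^2 dx = 324.
  Sum: 34992/7 + 2916 + 13851/5 + 729 + 324 = 410832/35.
Adding: ||u||_{H^1}^2 = 151521/20 + 410832/35 = 540795/28.


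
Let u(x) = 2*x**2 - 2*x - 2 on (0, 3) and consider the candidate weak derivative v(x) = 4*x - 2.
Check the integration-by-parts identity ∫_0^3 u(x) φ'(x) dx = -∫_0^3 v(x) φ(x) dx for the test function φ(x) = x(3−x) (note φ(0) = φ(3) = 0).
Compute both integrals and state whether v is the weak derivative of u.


LHS = -18, RHS = -18. Yes, v = u' weakly.

u(x) = 2*x**2 - 2*x - 2, classical derivative u'(x) = 4*x - 2.
φ(x) = x(3−x), so φ'(x) = 3 - 2*x.
Note φ(0) = φ(3) = 0, so the boundary term u·φ vanishes.
LHS = ∫_0^3 u(x) φ'(x) dx = ∫_0^3 (-4*x^3 + 10*x^2 - 2*x - 6) dx. Term by term:
  ∫_0^3 -4*x^3 dx = -81;  ∫_0^3 10*x^2 dx = 90;  ∫_0^3 -2*x dx = -9;
  ∫_0^3 -6 dx = -18.
Sum: -81 + 90 − 9 − 18 = -18.
So LHS = -18.
∫_0^3 v(x) φ(x) dx = ∫_0^3 (-4*x^3 + 14*x^2 - 6*x) dx. Term by term:
  ∫_0^3 -4*x^3 dx = -81;  ∫_0^3 14*x^2 dx = 126;  ∫_0^3 -6*x dx = -27.
Sum: -81 + 126 − 27 = 18.
So RHS = -∫_0^3 v(x) φ(x) dx = -18.
LHS = RHS, so the identity holds for this test φ.
Moreover u is smooth here and v(x) = u'(x) = 4*x - 2 pointwise, so the identity holds for every test function. Hence v is the weak derivative of u.


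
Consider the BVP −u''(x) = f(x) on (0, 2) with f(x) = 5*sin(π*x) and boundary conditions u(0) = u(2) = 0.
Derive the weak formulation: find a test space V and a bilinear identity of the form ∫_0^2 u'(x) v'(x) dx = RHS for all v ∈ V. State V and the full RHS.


V = H^1_0(0, 2) (so v(0) = v(2) = 0); weak form: ∫_0^2 u'v' dx = ∫_0^2 (5*sin(π*x)) v dx for all v ∈ V.

Multiply both sides by a test function v and integrate from 0 to 2:
  ∫_0^2 −u''(x) v(x) dx = ∫_0^2 f(x) v(x) dx.
Integrate the LHS by parts once:
  ∫_0^2 −u'' v dx = −[u'(x) v(x)]_0^2 + ∫_0^2 u'(x) v'(x) dx.
Thus ∫_0^2 u'(x) v'(x) dx = ∫_0^2 f(x) v(x) dx + [u'(x) v(x)]_0^2.
Choose V so that boundary terms are either known or forced to vanish.
u is Dirichlet: u(0) = u(2) = 0. Let V = H^1_0(0, 2); then v(0) = v(2) = 0, and [u' v]_0^2 = 0.
Weak formulation: find u (satisfying any essential BC) such that ∫_0^2 u'(x) v'(x) dx = ∫_0^2 f v dx for all v ∈ V.
Substituting f(x) = 5*sin(π*x), the right-hand side is ∫_0^2 (5*sin(π*x)) v dx.


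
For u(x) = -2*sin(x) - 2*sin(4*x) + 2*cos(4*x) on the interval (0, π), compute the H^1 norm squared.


||u||_{H^1(0,π)}^2 = 272/15 + 72*π

u'(x) = -8*sin(4*x) - 2*cos(x) - 8*cos(4*x).
Expand u² and (u')² and integrate term by term on (0, π), using: for integers n ≥ 1, ∫_0^π sin²(nx) dx = ∫_0^π cos²(nx) dx = π/2; for n ≠ n', ∫_0^π sin(nx)sin(n'x) dx = ∫_0^π cos(nx)cos(n'x) dx = 0; and by product-to-sum, ∫_0^π sin(nx)cos(n'x) dx = ½∫_0^π [sin((n+n')x) + sin((n−n')x)] dx, which is 0 when n+n' is even and 2n/(n²−n'²) when n+n' is odd (it need not vanish on (0, π)).
  u² squared terms: (-2)²·∫sin(x)² dx = 4·π/2 = 2*π;  (-2)²·∫sin(4x)² dx = 4·π/2 = 2*π;  (2)²·∫cos(4x)² dx = 4·π/2 = 2*π.
  u² cross terms: 2·(-2)·(-2)·∫sin(x)·sin(4x) dx = 8·(0) = 0;  2·(-2)·(2)·∫sin(x)·cos(4x) dx = -8·(-2/15) = 16/15;  2·(-2)·(2)·∫sin(4x)·cos(4x) dx = -8·(0) = 0.
  So ∫_0^π u² dx = 2*π + 2*π + 2*π + 0 + 16/15 + 0 = 16/15 + 6*π.
  (u')² squared terms: (-8)²·∫cos(4x)² dx = 64·π/2 = 32*π;  (-8)²·∫sin(4x)² dx = 64·π/2 = 32*π;  (-2)²·∫cos(x)² dx = 4·π/2 = 2*π.
  (u')² cross terms: 2·(-8)·(-8)·∫cos(4x)·sin(4x) dx = 128·(0) = 0;  2·(-8)·(-2)·∫cos(4x)·cos(x) dx = 32·(0) = 0;  2·(-8)·(-2)·∫sin(4x)·cos(x) dx = 32·(8/15) = 256/15.
  So ∫_0^π (u')² dx = 32*π + 32*π + 2*π + 0 + 0 + 256/15 = 256/15 + 66*π.
||u||_{H^1}^2 = (16/15 + 6*π) + (256/15 + 66*π) = 272/15 + 72*π.


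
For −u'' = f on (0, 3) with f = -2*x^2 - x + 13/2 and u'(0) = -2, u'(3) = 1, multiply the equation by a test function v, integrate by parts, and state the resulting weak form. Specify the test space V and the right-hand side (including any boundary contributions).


V = H^1(0, 3) (v unrestricted at boundary; u is determined up to an additive constant); weak form: ∫_0^3 u'v' dx = ∫_0^3 (-2*x^2 - x + 13/2) v dx + v(3) + 2·v(0) for all v ∈ V.

Multiply both sides by a test function v and integrate from 0 to 3:
  ∫_0^3 −u''(x) v(x) dx = ∫_0^3 f(x) v(x) dx.
Integrate the LHS by parts once:
  ∫_0^3 −u'' v dx = −[u'(x) v(x)]_0^3 + ∫_0^3 u'(x) v'(x) dx.
Thus ∫_0^3 u'(x) v'(x) dx = ∫_0^3 f(x) v(x) dx + [u'(x) v(x)]_0^3.
Choose V so that boundary terms are either known or forced to vanish.
u has inhomogeneous Neumann u'(0) = -2, u'(3) = 1. [u' v]_0^3 = (1)·v(3) − (-2)·v(0) = v(3) + 2·v(0). Take V = H^1(0, 3); boundary term becomes part of RHS.
Weak formulation: find u (satisfying any essential BC) such that ∫_0^3 u'(x) v'(x) dx = ∫_0^3 f v dx + v(3) + 2·v(0) for all v ∈ V (Neumann data are natural BCs: they enter the RHS as boundary terms).
Substituting f(x) = -2*x^2 - x + 13/2, the right-hand side is ∫_0^3 (-2*x^2 - x + 13/2) v dx + v(3) + 2·v(0).
Compatibility check (pure Neumann): taking v ≡ 1 ∈ V gives 0 = ∫_0^3 f dx + (1) − (-2), i.e. ∫_0^3 f dx must equal u'(0) − u'(3) = -3. Indeed ∫_0^3 (-2*x^2 - x + 13/2) dx = -3, so the data are compatible. The solution is then unique only up to an additive constant (fix it e.g. by requiring ∫_0^3 u dx = 0).


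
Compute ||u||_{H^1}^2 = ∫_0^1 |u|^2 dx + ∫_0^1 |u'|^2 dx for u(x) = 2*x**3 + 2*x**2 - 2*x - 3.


||u||_{H^1}^2 = 734/35

The H^1 norm (squared) on an interval (0, L) is
  ||u||_{H^1}^2 = ∫_0^L u(x)^2 dx + ∫_0^L u'(x)^2 dx.
Compute u'(x) = 6*x**2 + 4*x - 2.
Then u(x)^2 = 4*x**6 + 8*x**5 - 4*x**4 - 20*x**3 - 8*x**2 + 12*x + 9 and u'(x)^2 = 36*x**4 + 48*x**3 - 8*x**2 - 16*x + 4.
Integrate each monomial from 0 to 1 using ∫_0^1 c·x^n dx = c·1^(n+1)/(n+1):
  ∫_0^1 u(x)^2 dx = ∫_0^1 (4*x^6 + 8*x^5 - 4*x^4 - 20*x^3 - 8*x^2 + 12*x + 9) dx. Term by term:
    ∫_0^1 4*x^6 dx = 4/7;  ∫_0^1 8*x^5 dx = 4/3;  ∫_0^1 -4*x^4 dx = -4/5;
    ∫_0^1 -20*x^3 dx = -5;  ∫_0^1 -8*x^2 dx = -8/3;  ∫_0^1 12*x dx = 6;
    ∫_0^1 9 dx = 9.
  Sum: 4/7 + 4/3 − 4/5 − 5 − 8/3 + 6 + 9 = 886/105.
  ∫_0^1 u'(x)^2 dx = ∫_0^1 (36*x^4 + 48*x^3 - 8*x^2 - 16*x + 4) dx. Term by term:
    ∫_0^1 36*x^4 dx = 36/5;  ∫_0^1 48*x^3 dx = 12;  ∫_0^1 -8*x^2 dx = -8/3;
    ∫_0^1 -16*x dx = -8;  ∫_0^1 4 dx = 4.
  Sum: 36/5 + 12 − 8/3 − 8 + 4 = 188/15.
Adding: ||u||_{H^1}^2 = 886/105 + 188/15 = 734/35.


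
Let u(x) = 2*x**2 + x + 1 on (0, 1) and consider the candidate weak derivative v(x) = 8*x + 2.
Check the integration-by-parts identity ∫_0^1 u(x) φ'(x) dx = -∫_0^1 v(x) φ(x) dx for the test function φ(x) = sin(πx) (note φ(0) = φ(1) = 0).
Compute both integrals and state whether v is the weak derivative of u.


LHS = -6/π, RHS = -12/π. No, v is not the weak derivative of u.

u(x) = 2*x**2 + x + 1, classical derivative u'(x) = 4*x + 1.
φ(x) = sin(πx), so φ'(x) = π*cos(π*x).
Note φ(0) = φ(1) = 0, so the boundary term u·φ vanishes.
LHS = ∫_0^1 u(x) φ'(x) dx = ∫_0^1 (2*π*x^2*cos(π*x) + π*x*cos(π*x) + π*cos(π*x)) dx. Term by term:
  ∫_0^1 π*cos(π*x) dx = 0;  ∫_0^1 π*x*cos(π*x) dx = -2/π;  ∫_0^1 2*π*x^2*cos(π*x) dx = -4/π.
Sum: 0 − 2/π − 4/π = -6/π.
So LHS = -6/π.
∫_0^1 v(x) φ(x) dx = ∫_0^1 (8*x*sin(π*x) + 2*sin(π*x)) dx. Term by term:
  ∫_0^1 2*sin(π*x) dx = 4/π;  ∫_0^1 8*x*sin(π*x) dx = 8/π.
Sum: 4/π + 8/π = 12/π.
So RHS = -∫_0^1 v(x) φ(x) dx = -12/π.
LHS − RHS = 6/π ≠ 0, so the identity fails.
(For a valid weak derivative the identity must hold for EVERY test function, in particular this one. The failure shows v is NOT the weak derivative of u.)
Correct weak derivative would be u'(x) = 4*x + 1.


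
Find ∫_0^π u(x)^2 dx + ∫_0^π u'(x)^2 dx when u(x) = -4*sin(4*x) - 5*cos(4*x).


||u||_{H^1(0,π)}^2 = 697*π/2

u'(x) = 20*sin(4*x) - 16*cos(4*x).
Expand u² and (u')² and integrate term by term on (0, π), using: for integers n ≥ 1, ∫_0^π sin²(nx) dx = ∫_0^π cos²(nx) dx = π/2; for n ≠ n', ∫_0^π sin(nx)sin(n'x) dx = ∫_0^π cos(nx)cos(n'x) dx = 0; and by product-to-sum, ∫_0^π sin(nx)cos(n'x) dx = ½∫_0^π [sin((n+n')x) + sin((n−n')x)] dx, which is 0 when n+n' is even and 2n/(n²−n'²) when n+n' is odd (it need not vanish on (0, π)).
  u² squared terms: (-5)²·∫cos(4x)² dx = 25·π/2 = 25*π/2;  (-4)²·∫sin(4x)² dx = 16·π/2 = 8*π.
  u² cross terms: 2·(-5)·(-4)·∫cos(4x)·sin(4x) dx = 40·(0) = 0.
  So ∫_0^π u² dx = 25*π/2 + 8*π + 0 = 41*π/2.
  (u')² squared terms: (-16)²·∫cos(4x)² dx = 256·π/2 = 128*π;  (20)²·∫sin(4x)² dx = 400·π/2 = 200*π.
  (u')² cross terms: 2·(-16)·(20)·∫cos(4x)·sin(4x) dx = -640·(0) = 0.
  So ∫_0^π (u')² dx = 128*π + 200*π + 0 = 328*π.
||u||_{H^1}^2 = (41*π/2) + (328*π) = 697*π/2.


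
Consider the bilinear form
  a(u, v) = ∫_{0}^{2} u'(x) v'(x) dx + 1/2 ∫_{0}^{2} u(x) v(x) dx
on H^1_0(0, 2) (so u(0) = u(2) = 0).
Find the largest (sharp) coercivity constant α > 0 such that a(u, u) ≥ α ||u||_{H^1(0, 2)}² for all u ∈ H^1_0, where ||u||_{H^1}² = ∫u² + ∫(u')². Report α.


α = (2 + π^2)/(4 + π^2)

Coercivity of a(·,·) on H^1_0(0, 2) means a(u, u) ≥ α ||u||_{H^1}² for every u ∈ H^1_0.
The interval has length L = 2, and Poincaré/coercivity depend only on L. Here a(u, u) = ∫(u')² + (1/2)·∫u².
Here 0 < c = 1/2 < 1. The condition a(u,u) ≥ α||u||_{H^1}² reads (1−α)∫(u')² ≥ (α−c)∫u². Any admissible α is ≤ 1 (rapidly oscillating u have ∫u²/∫(u')² → 0), and α = 1 would force 0 ≥ (1−c)∫u², impossible since c < 1; so 1−α > 0. By the sharp Poincaré inequality on H^1_0 of an interval of length L, ∫(u')² ≥ (π/L)²∫u² with equality for the first sine mode sin(π(x−x₀)/L) (x₀ the left endpoint), so the inequality holds for all u iff (1−α)(π/L)² ≥ α − c, i.e. α ≤ ((π/L)² + c)/((π/L)² + 1) = (1 + c(L/π)²)/(1 + (L/π)²). With (π/L)² = π^2/4 and c = 1/2, the largest admissible constant is α = ((π/L)² + c)/((π/L)² + 1).
Simplifying, α = (2 + π^2)/(4 + π^2).


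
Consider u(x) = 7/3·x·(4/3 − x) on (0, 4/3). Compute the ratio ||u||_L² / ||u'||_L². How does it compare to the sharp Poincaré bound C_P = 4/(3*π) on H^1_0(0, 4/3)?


||u||_L² / ||u'||_L² = 2*sqrt(10)/15 < C_P = 4/(3*π).

u(x) = 7/3·x·(4/3 − x), so u'(x) = 28/9 - 14*x/3.
u(x) = 7/3·x·(4/3 − x) vanishes at x = 0 and x = 4/3, so u ∈ H^1_0(0, 4/3). Differentiate via the product rule and integrate the resulting polynomials term by term.
  ∫_0^4/3 u² dx = ∫_0^4/3 (49*x^4/9 - 392*x^3/27 + 784*x^2/81) dx. Term by term:
    ∫_0^4/3 49*x^4/9 dx = 50176/10935;  ∫_0^4/3 -392*x^3/27 dx = -25088/2187;  ∫_0^4/3 784*x^2/81 dx = 50176/6561.
  Sum: 50176/10935 − 25088/2187 + 50176/6561 = 25088/32805.
  ∫_0^4/3 (u')² dx = ∫_0^4/3 (196*x^2/9 - 784*x/27 + 784/81) dx. Term by term:
    ∫_0^4/3 196*x^2/9 dx = 12544/729;  ∫_0^4/3 -784*x/27 dx = -6272/243;  ∫_0^4/3 784/81 dx = 3136/243.
  Sum: 12544/729 − 6272/243 + 3136/243 = 3136/729.
∫_0^4/3 u² dx = 25088/32805, so ||u||_L² = 112*sqrt(10)/405.
∫_0^4/3 (u')² dx = 3136/729, so ||u'||_L² = 56/27.
Ratio ||u||_L² / ||u'||_L² = 2*sqrt(10)/15.
Sharp Poincaré constant on H^1_0(0, 4/3) is C_P = L/π = 4/(3*π), achieved by sin(3*π/4·x).
A polynomial bump cannot attain the sharp Poincaré constant (only the first sine eigenfunction does), so the ratio is strictly less than C_P, consistent with ||u||_L² ≤ C_P ||u'||_L².


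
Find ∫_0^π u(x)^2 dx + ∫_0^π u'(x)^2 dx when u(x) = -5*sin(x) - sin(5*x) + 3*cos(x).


||u||_{H^1(0,π)}^2 = 47*π

u'(x) = -3*sin(x) - 5*cos(x) - 5*cos(5*x).
Expand u² and (u')² and integrate term by term on (0, π), using: for integers n ≥ 1, ∫_0^π sin²(nx) dx = ∫_0^π cos²(nx) dx = π/2; for n ≠ n', ∫_0^π sin(nx)sin(n'x) dx = ∫_0^π cos(nx)cos(n'x) dx = 0; and by product-to-sum, ∫_0^π sin(nx)cos(n'x) dx = ½∫_0^π [sin((n+n')x) + sin((n−n')x)] dx, which is 0 when n+n' is even and 2n/(n²−n'²) when n+n' is odd (it need not vanish on (0, π)).
  u² squared terms: (-1)²·∫sin(5x)² dx = 1·π/2 = π/2;  (-5)²·∫sin(x)² dx = 25·π/2 = 25*π/2;  (3)²·∫cos(x)² dx = 9·π/2 = 9*π/2.
  u² cross terms: 2·(-1)·(-5)·∫sin(5x)·sin(x) dx = 10·(0) = 0;  2·(-1)·(3)·∫sin(5x)·cos(x) dx = -6·(0) = 0;  2·(-5)·(3)·∫sin(x)·cos(x) dx = -30·(0) = 0.
  So ∫_0^π u² dx = π/2 + 25*π/2 + 9*π/2 + 0 + 0 + 0 = 35*π/2.
  (u')² squared terms: (-5)²·∫cos(x)² dx = 25·π/2 = 25*π/2;  (-5)²·∫cos(5x)² dx = 25·π/2 = 25*π/2;  (-3)²·∫sin(x)² dx = 9·π/2 = 9*π/2.
  (u')² cross terms: 2·(-5)·(-5)·∫cos(x)·cos(5x) dx = 50·(0) = 0;  2·(-5)·(-3)·∫cos(x)·sin(x) dx = 30·(0) = 0;  2·(-5)·(-3)·∫cos(5x)·sin(x) dx = 30·(0) = 0.
  So ∫_0^π (u')² dx = 25*π/2 + 25*π/2 + 9*π/2 + 0 + 0 + 0 = 59*π/2.
||u||_{H^1}^2 = (35*π/2) + (59*π/2) = 47*π.


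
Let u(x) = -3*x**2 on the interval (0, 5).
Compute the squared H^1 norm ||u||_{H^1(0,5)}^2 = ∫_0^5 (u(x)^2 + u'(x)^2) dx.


||u||_{H^1}^2 = 7125

The H^1 norm (squared) on an interval (0, L) is
  ||u||_{H^1}^2 = ∫_0^L u(x)^2 dx + ∫_0^L u'(x)^2 dx.
Compute u'(x) = -6*x.
Then u(x)^2 = 9*x**4 and u'(x)^2 = 36*x**2.
Integrate each monomial from 0 to 5 using ∫_0^5 c·x^n dx = c·5^(n+1)/(n+1):
  ∫_0^5 u(x)^2 dx = ∫_0^5 (9*x^4) dx. Term by term:
    ∫_0^5 9*x^4 dx = 5625.
  ∫_0^5 u'(x)^2 dx = ∫_0^5 (36*x^2) dx. Term by term:
    ∫_0^5 36*x^2 dx = 1500.
Adding: ||u||_{H^1}^2 = 5625 + 1500 = 7125.


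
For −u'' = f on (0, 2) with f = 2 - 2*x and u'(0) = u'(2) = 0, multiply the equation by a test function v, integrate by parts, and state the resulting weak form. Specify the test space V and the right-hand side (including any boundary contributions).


V = H^1(0, 2) (no boundary constraint on v; u is determined up to an additive constant); weak form: ∫_0^2 u'v' dx = ∫_0^2 (2 - 2*x) v dx for all v ∈ V.

Multiply both sides by a test function v and integrate from 0 to 2:
  ∫_0^2 −u''(x) v(x) dx = ∫_0^2 f(x) v(x) dx.
Integrate the LHS by parts once:
  ∫_0^2 −u'' v dx = −[u'(x) v(x)]_0^2 + ∫_0^2 u'(x) v'(x) dx.
Thus ∫_0^2 u'(x) v'(x) dx = ∫_0^2 f(x) v(x) dx + [u'(x) v(x)]_0^2.
Choose V so that boundary terms are either known or forced to vanish.
u has homogeneous Neumann: u'(0) = u'(2) = 0. So [u' v]_0^2 = 0·v(2) − 0·v(0) = 0 for any v; take V = H^1(0, 2).
Weak formulation: find u (satisfying any essential BC) such that ∫_0^2 u'(x) v'(x) dx = ∫_0^2 f v dx for all v ∈ V (homogeneous Neumann, so boundary terms vanish).
Substituting f(x) = 2 - 2*x, the right-hand side is ∫_0^2 (2 - 2*x) v dx.
Compatibility check (pure Neumann): taking v ≡ 1 ∈ V gives 0 = ∫_0^2 f dx + (0) − (0), i.e. ∫_0^2 f dx must equal u'(0) − u'(2) = 0. Indeed ∫_0^2 (2 - 2*x) dx = 0, so the data are compatible. The solution is then unique only up to an additive constant (fix it e.g. by requiring ∫_0^2 u dx = 0).


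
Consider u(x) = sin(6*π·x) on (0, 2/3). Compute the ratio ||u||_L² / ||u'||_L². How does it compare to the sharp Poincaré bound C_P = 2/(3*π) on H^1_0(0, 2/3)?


||u||_L² / ||u'||_L² = 1/(6*π) < C_P = 2/(3*π).

u(x) = sin(6*π·x), so u'(x) = 6*π*cos(6*π*x).
Writing u(x) = A·sin(kπx/L) with A = 1 and k = 4, use ∫_0^L sin²(kπx/L) dx = L/2 and ∫_0^L cos²(kπx/L) dx = L/2.
u² = 1·sin²(6*π·x) and (u')² = 36*π^2·cos²(6*π·x), and each of sin², cos² integrates to L/2 = 1/3 over (0, 2/3).
∫_0^2/3 u² dx = 1/3, so ||u||_L² = sqrt(3)/3.
∫_0^2/3 (u')² dx = 12*π^2, so ||u'||_L² = 2*sqrt(3)*π.
Ratio ||u||_L² / ||u'||_L² = 1/(6*π).
Sharp Poincaré constant on H^1_0(0, 2/3) is C_P = L/π = 2/(3*π), achieved by sin(3*π/2·x).
This is the k = 4 harmonic; the ratio L/(kπ) is strictly less than C_P = L/π, consistent with the sharp inequality ||u||_L² ≤ C_P ||u'||_L².


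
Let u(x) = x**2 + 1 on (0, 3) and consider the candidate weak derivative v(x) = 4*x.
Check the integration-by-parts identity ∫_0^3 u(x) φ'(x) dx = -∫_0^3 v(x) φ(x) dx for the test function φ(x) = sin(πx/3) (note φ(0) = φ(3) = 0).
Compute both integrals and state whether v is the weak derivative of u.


LHS = -18/π, RHS = -36/π. No, v is not the weak derivative of u.

u(x) = x**2 + 1, classical derivative u'(x) = 2*x.
φ(x) = sin(πx/3), so φ'(x) = π*cos(π*x/3)/3.
Note φ(0) = φ(3) = 0, so the boundary term u·φ vanishes.
LHS = ∫_0^3 u(x) φ'(x) dx = ∫_0^3 (π*x^2*cos(π*x/3)/3 + π*cos(π*x/3)/3) dx. Term by term:
  ∫_0^3 π*cos(π*x/3)/3 dx = 0;  ∫_0^3 π*x^2*cos(π*x/3)/3 dx = -18/π.
Sum: 0 − 18/π = -18/π.
So LHS = -18/π.
∫_0^3 v(x) φ(x) dx = ∫_0^3 (4*x*sin(π*x/3)) dx. Term by term:
  ∫_0^3 4*x*sin(π*x/3) dx = 36/π.
So RHS = -∫_0^3 v(x) φ(x) dx = -36/π.
LHS − RHS = 18/π ≠ 0, so the identity fails.
(For a valid weak derivative the identity must hold for EVERY test function, in particular this one. The failure shows v is NOT the weak derivative of u.)
Correct weak derivative would be u'(x) = 2*x.


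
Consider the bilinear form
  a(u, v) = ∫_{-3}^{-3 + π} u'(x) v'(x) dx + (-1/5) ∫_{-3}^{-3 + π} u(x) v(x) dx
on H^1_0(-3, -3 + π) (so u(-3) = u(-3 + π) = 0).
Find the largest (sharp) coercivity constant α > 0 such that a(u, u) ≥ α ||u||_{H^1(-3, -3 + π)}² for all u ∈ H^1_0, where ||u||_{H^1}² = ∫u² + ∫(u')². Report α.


α = 2/5

Coercivity of a(·,·) on H^1_0(-3, -3 + π) means a(u, u) ≥ α ||u||_{H^1}² for every u ∈ H^1_0.
The interval has length L = π, and Poincaré/coercivity depend only on L. Here a(u, u) = ∫(u')² + (-1/5)·∫u².
Here c = -1/5 < 0 with |c| < (π/L)² = 1, so coercivity still holds. The condition a(u,u) ≥ α||u||_{H^1}² reads (1−α)∫(u')² ≥ (α−c)∫u². Any admissible α is ≤ 1 (rapidly oscillating u have ∫u²/∫(u')² → 0), and α = 1 would force 0 ≥ (1−c)∫u², impossible since c < 1; so 1−α > 0. By the sharp Poincaré inequality on H^1_0 of an interval of length L, ∫(u')² ≥ (π/L)²∫u² with equality for the first sine mode sin(π(x−x₀)/L) (x₀ the left endpoint), so the inequality holds for all u iff (1−α)(π/L)² ≥ α − c, i.e. α ≤ ((π/L)² + c)/((π/L)² + 1) = (1 + c(L/π)²)/(1 + (L/π)²). (Direct route, valid since c ≤ 0: Poincaré gives c∫u² ≥ c(L/π)²∫(u')², so a(u,u) ≥ (1 + c(L/π)²)∫(u')², while ||u||_{H^1}² ≤ (1 + (L/π)²)∫(u')²; dividing yields the same α.) With (π/L)² = 1 and c = -1/5, the largest admissible constant is α = ((π/L)² + c)/((π/L)² + 1).
Simplifying, α = 2/5.


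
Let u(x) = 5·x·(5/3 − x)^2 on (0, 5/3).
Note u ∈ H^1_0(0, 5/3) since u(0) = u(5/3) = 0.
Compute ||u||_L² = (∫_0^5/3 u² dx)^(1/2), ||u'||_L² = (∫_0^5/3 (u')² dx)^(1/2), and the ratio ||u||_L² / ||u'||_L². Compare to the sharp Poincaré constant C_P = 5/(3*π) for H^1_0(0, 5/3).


||u||_L² / ||u'||_L² = 5*sqrt(14)/42 < C_P = 5/(3*π).

u(x) = 5·x·(5/3 − x)^2, so u'(x) = 15*x^2 - 100*x/3 + 125/9.
u(x) = 5·x·(5/3 − x)^2 vanishes at x = 0 and x = 5/3, so u ∈ H^1_0(0, 5/3). Differentiate via the product rule and integrate the resulting polynomials term by term.
  ∫_0^5/3 u² dx = ∫_0^5/3 (25*x^6 - 500*x^5/3 + 1250*x^4/3 - 12500*x^3/27 + 15625*x^2/81) dx. Term by term:
    ∫_0^5/3 25*x^6 dx = 1953125/15309;  ∫_0^5/3 -500*x^5/3 dx = -3906250/6561;  ∫_0^5/3 1250*x^4/3 dx = 781250/729;
    ∫_0^5/3 -12500*x^3/27 dx = -1953125/2187;  ∫_0^5/3 15625*x^2/81 dx = 1953125/6561.
  Sum: 1953125/15309 − 3906250/6561 + 781250/729 − 1953125/2187 + 1953125/6561 = 390625/45927.
  ∫_0^5/3 (u')² dx = ∫_0^5/3 (225*x^4 - 1000*x^3 + 13750*x^2/9 - 25000*x/27 + 15625/81) dx. Term by term:
    ∫_0^5/3 225*x^4 dx = 15625/27;  ∫_0^5/3 -1000*x^3 dx = -156250/81;  ∫_0^5/3 13750*x^2/9 dx = 1718750/729;
    ∫_0^5/3 -25000*x/27 dx = -312500/243;  ∫_0^5/3 15625/81 dx = 78125/243.
  Sum: 15625/27 − 156250/81 + 1718750/729 − 312500/243 + 78125/243 = 31250/729.
∫_0^5/3 u² dx = 390625/45927, so ||u||_L² = 625*sqrt(7)/567.
∫_0^5/3 (u')² dx = 31250/729, so ||u'||_L² = 125*sqrt(2)/27.
Ratio ||u||_L² / ||u'||_L² = 5*sqrt(14)/42.
Sharp Poincaré constant on H^1_0(0, 5/3) is C_P = L/π = 5/(3*π), achieved by sin(3*π/5·x).
A polynomial bump cannot attain the sharp Poincaré constant (only the first sine eigenfunction does), so the ratio is strictly less than C_P, consistent with ||u||_L² ≤ C_P ||u'||_L².


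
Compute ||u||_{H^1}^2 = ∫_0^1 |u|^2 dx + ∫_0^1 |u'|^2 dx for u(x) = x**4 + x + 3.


||u||_{H^1}^2 = 6068/315

The H^1 norm (squared) on an interval (0, L) is
  ||u||_{H^1}^2 = ∫_0^L u(x)^2 dx + ∫_0^L u'(x)^2 dx.
Compute u'(x) = 4*x**3 + 1.
Then u(x)^2 = x**8 + 2*x**5 + 6*x**4 + x**2 + 6*x + 9 and u'(x)^2 = 16*x**6 + 8*x**3 + 1.
Integrate each monomial from 0 to 1 using ∫_0^1 c·x^n dx = c·1^(n+1)/(n+1):
  ∫_0^1 u(x)^2 dx = ∫_0^1 (x^8 + 2*x^5 + 6*x^4 + x^2 + 6*x + 9) dx. Term by term:
    ∫_0^1 x^8 dx = 1/9;  ∫_0^1 2*x^5 dx = 1/3;  ∫_0^1 6*x^4 dx = 6/5;
    ∫_0^1 x^2 dx = 1/3;  ∫_0^1 6*x dx = 3;  ∫_0^1 9 dx = 9.
  Sum: 1/9 + 1/3 + 6/5 + 1/3 + 3 + 9 = 629/45.
  ∫_0^1 u'(x)^2 dx = ∫_0^1 (16*x^6 + 8*x^3 + 1) dx. Term by term:
    ∫_0^1 16*x^6 dx = 16/7;  ∫_0^1 8*x^3 dx = 2;  ∫_0^1 1 dx = 1.
  Sum: 16/7 + 2 + 1 = 37/7.
Adding: ||u||_{H^1}^2 = 629/45 + 37/7 = 6068/315.


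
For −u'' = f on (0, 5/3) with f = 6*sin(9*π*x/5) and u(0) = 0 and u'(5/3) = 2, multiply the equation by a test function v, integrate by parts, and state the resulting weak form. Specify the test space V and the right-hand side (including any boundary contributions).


V = {v ∈ H^1(0, 5/3) : v(0) = 0} (test functions vanish at x = 0 where u is specified); weak form: ∫_0^5/3 u'v' dx = ∫_0^5/3 (6*sin(9*π*x/5)) v dx + 2·v(5/3) for all v ∈ V.

Multiply both sides by a test function v and integrate from 0 to 5/3:
  ∫_0^5/3 −u''(x) v(x) dx = ∫_0^5/3 f(x) v(x) dx.
Integrate the LHS by parts once:
  ∫_0^5/3 −u'' v dx = −[u'(x) v(x)]_0^5/3 + ∫_0^5/3 u'(x) v'(x) dx.
Thus ∫_0^5/3 u'(x) v'(x) dx = ∫_0^5/3 f(x) v(x) dx + [u'(x) v(x)]_0^5/3.
Choose V so that boundary terms are either known or forced to vanish.
Mixed BC: u(0) = 0 (Dirichlet) and u'(5/3) = 2 (Neumann). Define V = {v ∈ H^1(0, 5/3) : v(0) = 0}. Then [u' v]_0^5/3 = u'(5/3)·v(5/3) − u'(0)·0 = 2·v(5/3).
Weak formulation: find u (satisfying any essential BC) such that ∫_0^5/3 u'(x) v'(x) dx = ∫_0^5/3 f v dx + 2·v(5/3) for all v ∈ V (Dirichlet at 0 absorbed into V; Neumann datum at x = 5/3 contributes the boundary term).
Substituting f(x) = 6*sin(9*π*x/5), the right-hand side is ∫_0^5/3 (6*sin(9*π*x/5)) v dx + 2·v(5/3).


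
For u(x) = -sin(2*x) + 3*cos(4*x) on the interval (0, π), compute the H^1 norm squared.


||u||_{H^1(0,π)}^2 = 79*π

u'(x) = -12*sin(4*x) - 2*cos(2*x).
Expand u² and (u')² and integrate term by term on (0, π), using: for integers n ≥ 1, ∫_0^π sin²(nx) dx = ∫_0^π cos²(nx) dx = π/2; for n ≠ n', ∫_0^π sin(nx)sin(n'x) dx = ∫_0^π cos(nx)cos(n'x) dx = 0; and by product-to-sum, ∫_0^π sin(nx)cos(n'x) dx = ½∫_0^π [sin((n+n')x) + sin((n−n')x)] dx, which is 0 when n+n' is even and 2n/(n²−n'²) when n+n' is odd (it need not vanish on (0, π)).
  u² squared terms: (-1)²·∫sin(2x)² dx = 1·π/2 = π/2;  (3)²·∫cos(4x)² dx = 9·π/2 = 9*π/2.
  u² cross terms: 2·(-1)·(3)·∫sin(2x)·cos(4x) dx = -6·(0) = 0.
  So ∫_0^π u² dx = π/2 + 9*π/2 + 0 = 5*π.
  (u')² squared terms: (-12)²·∫sin(4x)² dx = 144·π/2 = 72*π;  (-2)²·∫cos(2x)² dx = 4·π/2 = 2*π.
  (u')² cross terms: 2·(-12)·(-2)·∫sin(4x)·cos(2x) dx = 48·(0) = 0.
  So ∫_0^π (u')² dx = 72*π + 2*π + 0 = 74*π.
||u||_{H^1}^2 = (5*π) + (74*π) = 79*π.


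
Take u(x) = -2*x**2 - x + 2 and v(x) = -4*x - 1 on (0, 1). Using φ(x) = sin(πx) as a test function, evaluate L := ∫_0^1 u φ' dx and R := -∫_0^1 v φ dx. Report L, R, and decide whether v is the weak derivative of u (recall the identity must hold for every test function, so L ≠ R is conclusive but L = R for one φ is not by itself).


LHS = 6/π, RHS = 6/π. Yes, v = u' weakly.

u(x) = -2*x**2 - x + 2, classical derivative u'(x) = -4*x - 1.
φ(x) = sin(πx), so φ'(x) = π*cos(π*x).
Note φ(0) = φ(1) = 0, so the boundary term u·φ vanishes.
LHS = ∫_0^1 u(x) φ'(x) dx = ∫_0^1 (-2*π*x^2*cos(π*x) - π*x*cos(π*x) + 2*π*cos(π*x)) dx. Term by term:
  ∫_0^1 2*π*cos(π*x) dx = 0;  ∫_0^1 -π*x*cos(π*x) dx = 2/π;  ∫_0^1 -2*π*x^2*cos(π*x) dx = 4/π.
Sum: 0 + 2/π + 4/π = 6/π.
So LHS = 6/π.
∫_0^1 v(x) φ(x) dx = ∫_0^1 (-4*x*sin(π*x) - sin(π*x)) dx. Term by term:
  ∫_0^1 -sin(π*x) dx = -2/π;  ∫_0^1 -4*x*sin(π*x) dx = -4/π.
Sum: -2/π − 4/π = -6/π.
So RHS = -∫_0^1 v(x) φ(x) dx = 6/π.
LHS = RHS, so the identity holds for this test φ.
Moreover u is smooth here and v(x) = u'(x) = -4*x - 1 pointwise, so the identity holds for every test function. Hence v is the weak derivative of u.


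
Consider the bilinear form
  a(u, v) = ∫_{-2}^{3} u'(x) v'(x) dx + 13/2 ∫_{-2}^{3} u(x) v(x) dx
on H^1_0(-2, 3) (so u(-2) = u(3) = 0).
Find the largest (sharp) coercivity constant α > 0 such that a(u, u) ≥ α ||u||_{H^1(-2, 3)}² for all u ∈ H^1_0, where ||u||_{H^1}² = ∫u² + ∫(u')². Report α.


α = 1

Coercivity of a(·,·) on H^1_0(-2, 3) means a(u, u) ≥ α ||u||_{H^1}² for every u ∈ H^1_0.
The interval has length L = 5, and Poincaré/coercivity depend only on L. Here a(u, u) = ∫(u')² + (13/2)·∫u².
Here c = 13/2 ≥ 1, so a(u,u) = ∫(u')² + c∫u² ≥ ∫(u')² + ∫u² = ||u||_{H^1}², i.e. α = 1 works. No larger α is possible: a(u,u) ≥ α||u||_{H^1}² means (1−α)∫(u')² ≥ (α−c)∫u², and for the modes u_n = sin(nπ(x−x₀)/L) (x₀ the left endpoint) one has ∫u_n²/∫(u_n')² = (L/(nπ))² → 0, so a(u_n,u_n)/||u_n||_{H^1}² → 1. Hence the optimal constant is α = 1.
Therefore α = 1.


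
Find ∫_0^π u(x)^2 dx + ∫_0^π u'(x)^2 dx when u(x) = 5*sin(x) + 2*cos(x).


||u||_{H^1(0,π)}^2 = 29*π

u'(x) = -2*sin(x) + 5*cos(x).
Expand u² and (u')² and integrate term by term on (0, π), using: for integers n ≥ 1, ∫_0^π sin²(nx) dx = ∫_0^π cos²(nx) dx = π/2; for n ≠ n', ∫_0^π sin(nx)sin(n'x) dx = ∫_0^π cos(nx)cos(n'x) dx = 0; and by product-to-sum, ∫_0^π sin(nx)cos(n'x) dx = ½∫_0^π [sin((n+n')x) + sin((n−n')x)] dx, which is 0 when n+n' is even and 2n/(n²−n'²) when n+n' is odd (it need not vanish on (0, π)).
  u² squared terms: (2)²·∫cos(x)² dx = 4·π/2 = 2*π;  (5)²·∫sin(x)² dx = 25·π/2 = 25*π/2.
  u² cross terms: 2·(2)·(5)·∫cos(x)·sin(x) dx = 20·(0) = 0.
  So ∫_0^π u² dx = 2*π + 25*π/2 + 0 = 29*π/2.
  (u')² squared terms: (-2)²·∫sin(x)² dx = 4·π/2 = 2*π;  (5)²·∫cos(x)² dx = 25·π/2 = 25*π/2.
  (u')² cross terms: 2·(-2)·(5)·∫sin(x)·cos(x) dx = -20·(0) = 0.
  So ∫_0^π (u')² dx = 2*π + 25*π/2 + 0 = 29*π/2.
||u||_{H^1}^2 = (29*π/2) + (29*π/2) = 29*π.


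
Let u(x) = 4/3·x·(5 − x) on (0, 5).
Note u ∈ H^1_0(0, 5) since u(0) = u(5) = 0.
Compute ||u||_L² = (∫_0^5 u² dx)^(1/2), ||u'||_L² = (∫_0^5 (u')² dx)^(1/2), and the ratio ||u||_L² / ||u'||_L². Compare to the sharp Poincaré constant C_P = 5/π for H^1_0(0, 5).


||u||_L² / ||u'||_L² = sqrt(10)/2 < C_P = 5/π.

u(x) = 4/3·x·(5 − x), so u'(x) = 20/3 - 8*x/3.
u(x) = 4/3·x·(5 − x) vanishes at x = 0 and x = 5, so u ∈ H^1_0(0, 5). Differentiate via the product rule and integrate the resulting polynomials term by term.
  ∫_0^5 u² dx = ∫_0^5 (16*x^4/9 - 160*x^3/9 + 400*x^2/9) dx. Term by term:
    ∫_0^5 16*x^4/9 dx = 10000/9;  ∫_0^5 -160*x^3/9 dx = -25000/9;  ∫_0^5 400*x^2/9 dx = 50000/27.
  Sum: 10000/9 − 25000/9 + 50000/27 = 5000/27.
  ∫_0^5 (u')² dx = ∫_0^5 (64*x^2/9 - 320*x/9 + 400/9) dx. Term by term:
    ∫_0^5 64*x^2/9 dx = 8000/27;  ∫_0^5 -320*x/9 dx = -4000/9;  ∫_0^5 400/9 dx = 2000/9.
  Sum: 8000/27 − 4000/9 + 2000/9 = 2000/27.
∫_0^5 u² dx = 5000/27, so ||u||_L² = 50*sqrt(6)/9.
∫_0^5 (u')² dx = 2000/27, so ||u'||_L² = 20*sqrt(15)/9.
Ratio ||u||_L² / ||u'||_L² = sqrt(10)/2.
Sharp Poincaré constant on H^1_0(0, 5) is C_P = L/π = 5/π, achieved by sin(π/5·x).
A polynomial bump cannot attain the sharp Poincaré constant (only the first sine eigenfunction does), so the ratio is strictly less than C_P, consistent with ||u||_L² ≤ C_P ||u'||_L².


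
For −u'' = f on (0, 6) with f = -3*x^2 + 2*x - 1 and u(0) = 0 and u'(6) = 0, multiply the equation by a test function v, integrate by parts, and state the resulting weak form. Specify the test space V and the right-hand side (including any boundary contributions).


V = {v ∈ H^1(0, 6) : v(0) = 0} (test functions vanish at x = 0 where u is specified); weak form: ∫_0^6 u'v' dx = ∫_0^6 (-3*x^2 + 2*x - 1) v dx for all v ∈ V.

Multiply both sides by a test function v and integrate from 0 to 6:
  ∫_0^6 −u''(x) v(x) dx = ∫_0^6 f(x) v(x) dx.
Integrate the LHS by parts once:
  ∫_0^6 −u'' v dx = −[u'(x) v(x)]_0^6 + ∫_0^6 u'(x) v'(x) dx.
Thus ∫_0^6 u'(x) v'(x) dx = ∫_0^6 f(x) v(x) dx + [u'(x) v(x)]_0^6.
Choose V so that boundary terms are either known or forced to vanish.
Mixed BC: u(0) = 0 (Dirichlet) and u'(6) = 0 (Neumann). Define V = {v ∈ H^1(0, 6) : v(0) = 0}. Then [u' v]_0^6 = u'(6)·v(6) − u'(0)·0 = 0.
Weak formulation: find u (satisfying any essential BC) such that ∫_0^6 u'(x) v'(x) dx = ∫_0^6 f v dx for all v ∈ V (Dirichlet at 0 absorbed into V; the Neumann datum at x = 6 is zero, so no boundary term remains).
Substituting f(x) = -3*x^2 + 2*x - 1, the right-hand side is ∫_0^6 (-3*x^2 + 2*x - 1) v dx.
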